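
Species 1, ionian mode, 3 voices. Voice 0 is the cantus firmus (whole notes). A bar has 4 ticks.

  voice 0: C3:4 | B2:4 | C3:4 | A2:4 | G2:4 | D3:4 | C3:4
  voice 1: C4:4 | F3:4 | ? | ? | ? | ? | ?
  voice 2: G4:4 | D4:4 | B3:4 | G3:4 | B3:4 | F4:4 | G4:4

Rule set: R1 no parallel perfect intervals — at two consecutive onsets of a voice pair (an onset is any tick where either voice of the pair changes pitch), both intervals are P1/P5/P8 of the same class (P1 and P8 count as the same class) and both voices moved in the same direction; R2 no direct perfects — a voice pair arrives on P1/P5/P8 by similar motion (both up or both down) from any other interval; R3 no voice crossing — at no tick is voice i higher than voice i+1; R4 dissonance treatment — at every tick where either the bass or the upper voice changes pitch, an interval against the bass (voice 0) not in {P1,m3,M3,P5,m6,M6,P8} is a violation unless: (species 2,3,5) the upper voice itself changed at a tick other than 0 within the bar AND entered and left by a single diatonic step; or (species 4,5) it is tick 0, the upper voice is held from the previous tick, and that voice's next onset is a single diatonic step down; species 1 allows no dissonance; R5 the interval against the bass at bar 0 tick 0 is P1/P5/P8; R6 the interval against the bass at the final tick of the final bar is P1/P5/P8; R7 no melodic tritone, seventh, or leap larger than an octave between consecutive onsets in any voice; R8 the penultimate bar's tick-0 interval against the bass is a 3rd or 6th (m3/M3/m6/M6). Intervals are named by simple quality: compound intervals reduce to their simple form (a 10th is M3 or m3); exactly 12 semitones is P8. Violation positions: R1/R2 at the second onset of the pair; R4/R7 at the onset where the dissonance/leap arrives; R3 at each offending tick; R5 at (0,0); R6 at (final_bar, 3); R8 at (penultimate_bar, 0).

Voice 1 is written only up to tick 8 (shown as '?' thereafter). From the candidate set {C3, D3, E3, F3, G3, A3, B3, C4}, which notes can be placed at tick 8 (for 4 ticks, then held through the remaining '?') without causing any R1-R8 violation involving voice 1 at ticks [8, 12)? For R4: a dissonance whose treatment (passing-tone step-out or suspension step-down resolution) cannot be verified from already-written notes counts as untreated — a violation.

C3: legal
D3: violates R4
E3: violates R2
F3: violates R4
G3: violates R2
A3: legal
B3: violates R4,R7
C4: violates R2,R3

{A3, C3}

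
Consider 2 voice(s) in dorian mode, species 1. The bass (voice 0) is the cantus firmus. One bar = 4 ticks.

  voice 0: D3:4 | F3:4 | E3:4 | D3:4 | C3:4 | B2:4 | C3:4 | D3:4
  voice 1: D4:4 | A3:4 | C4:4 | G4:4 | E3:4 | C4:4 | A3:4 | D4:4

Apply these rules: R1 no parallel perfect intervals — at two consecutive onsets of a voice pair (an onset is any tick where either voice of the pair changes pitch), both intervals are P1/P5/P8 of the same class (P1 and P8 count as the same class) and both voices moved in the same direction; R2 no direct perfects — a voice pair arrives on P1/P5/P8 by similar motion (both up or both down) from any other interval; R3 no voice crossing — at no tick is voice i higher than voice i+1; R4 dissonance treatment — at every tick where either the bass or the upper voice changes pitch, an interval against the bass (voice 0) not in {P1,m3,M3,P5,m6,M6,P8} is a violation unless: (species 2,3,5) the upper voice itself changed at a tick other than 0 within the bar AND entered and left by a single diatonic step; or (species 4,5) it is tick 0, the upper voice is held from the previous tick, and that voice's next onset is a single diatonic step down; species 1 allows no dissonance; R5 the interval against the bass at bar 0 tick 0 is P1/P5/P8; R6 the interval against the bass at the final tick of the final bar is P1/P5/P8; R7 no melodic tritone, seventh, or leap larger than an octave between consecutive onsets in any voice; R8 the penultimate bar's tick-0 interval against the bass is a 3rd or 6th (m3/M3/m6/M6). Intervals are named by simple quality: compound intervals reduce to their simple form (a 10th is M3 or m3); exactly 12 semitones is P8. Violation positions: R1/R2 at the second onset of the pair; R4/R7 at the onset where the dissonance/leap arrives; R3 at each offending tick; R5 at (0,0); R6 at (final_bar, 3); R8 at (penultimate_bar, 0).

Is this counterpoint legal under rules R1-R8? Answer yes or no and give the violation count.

bar 0: v0=D3 v1=D4 (P8)
bar 1: v0=F3 v1=A3 (M3)
bar 2: v0=E3 v1=C4 (m6)
bar 3: v0=D3 v1=G4 (P4)
bar 4: v0=C3 v1=E3 (M3)
bar 5: v0=B2 v1=C4 (m2)
bar 6: v0=C3 v1=A3 (M6)
bar 7: v0=D3 v1=D4 (P8)
  R4 @ bar3.0: D3/G4 P4 untreated
  R7 @ bar4.0: G4->E3 leap 15st
  R4 @ bar5.0: B2/C4 m2 untreated
  R2 @ bar7.0: C3/A3 M6 -> D3/D4 P8 similar

No (4 violations)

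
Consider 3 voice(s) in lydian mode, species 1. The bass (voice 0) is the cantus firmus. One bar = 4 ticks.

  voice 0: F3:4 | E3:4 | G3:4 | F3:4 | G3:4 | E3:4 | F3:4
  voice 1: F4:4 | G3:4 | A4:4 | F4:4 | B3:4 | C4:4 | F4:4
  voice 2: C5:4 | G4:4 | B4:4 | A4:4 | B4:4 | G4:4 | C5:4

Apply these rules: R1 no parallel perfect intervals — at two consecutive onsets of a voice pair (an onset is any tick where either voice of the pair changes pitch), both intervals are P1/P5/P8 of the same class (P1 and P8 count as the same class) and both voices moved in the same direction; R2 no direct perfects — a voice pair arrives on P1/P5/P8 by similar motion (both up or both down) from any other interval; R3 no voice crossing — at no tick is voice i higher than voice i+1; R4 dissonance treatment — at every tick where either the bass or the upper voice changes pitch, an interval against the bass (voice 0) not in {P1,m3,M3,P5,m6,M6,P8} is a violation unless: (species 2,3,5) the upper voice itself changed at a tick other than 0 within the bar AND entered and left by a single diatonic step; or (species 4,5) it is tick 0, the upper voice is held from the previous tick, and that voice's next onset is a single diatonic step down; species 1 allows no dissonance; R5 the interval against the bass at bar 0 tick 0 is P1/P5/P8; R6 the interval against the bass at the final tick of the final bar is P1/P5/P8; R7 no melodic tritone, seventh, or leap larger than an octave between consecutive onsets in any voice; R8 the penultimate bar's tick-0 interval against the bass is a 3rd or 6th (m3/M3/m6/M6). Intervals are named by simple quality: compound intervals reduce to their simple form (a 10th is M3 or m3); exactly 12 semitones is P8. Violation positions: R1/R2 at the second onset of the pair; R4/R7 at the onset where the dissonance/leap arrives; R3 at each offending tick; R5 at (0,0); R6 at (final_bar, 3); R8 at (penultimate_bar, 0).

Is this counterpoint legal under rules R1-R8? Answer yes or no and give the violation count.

No (9 violations)

bar 0: v0=F3 v1=F4 v2=C5 (P5)
bar 1: v0=E3 v1=G3 v2=G4 (m3)
bar 2: v0=G3 v1=A4 v2=B4 (M3)
bar 3: v0=F3 v1=F4 v2=A4 (M3)
bar 4: v0=G3 v1=B3 v2=B4 (M3)
bar 5: v0=E3 v1=C4 v2=G4 (m3)
bar 6: v0=F3 v1=F4 v2=C5 (P5)
  R2 @ bar1.0: F4/C5 P5 -> G3/G4 P8 similar
  R7 @ bar1.0: F4->G3 leap 10st
  R4 @ bar2.0: G3/A4 M2 untreated
  R7 @ bar2.0: G3->A4 leap 14st
  R2 @ bar3.0: G3/A4 M2 -> F3/F4 P8 similar
  R7 @ bar4.0: F4->B3 leap 6st
  R1 @ bar6.0: C4/G4 P5 -> F4/C5 P5 similar
  R2 @ bar6.0: E3/C4 m6 -> F3/F4 P8 similar
  R2 @ bar6.0: E3/G4 m3 -> F3/C5 P5 similar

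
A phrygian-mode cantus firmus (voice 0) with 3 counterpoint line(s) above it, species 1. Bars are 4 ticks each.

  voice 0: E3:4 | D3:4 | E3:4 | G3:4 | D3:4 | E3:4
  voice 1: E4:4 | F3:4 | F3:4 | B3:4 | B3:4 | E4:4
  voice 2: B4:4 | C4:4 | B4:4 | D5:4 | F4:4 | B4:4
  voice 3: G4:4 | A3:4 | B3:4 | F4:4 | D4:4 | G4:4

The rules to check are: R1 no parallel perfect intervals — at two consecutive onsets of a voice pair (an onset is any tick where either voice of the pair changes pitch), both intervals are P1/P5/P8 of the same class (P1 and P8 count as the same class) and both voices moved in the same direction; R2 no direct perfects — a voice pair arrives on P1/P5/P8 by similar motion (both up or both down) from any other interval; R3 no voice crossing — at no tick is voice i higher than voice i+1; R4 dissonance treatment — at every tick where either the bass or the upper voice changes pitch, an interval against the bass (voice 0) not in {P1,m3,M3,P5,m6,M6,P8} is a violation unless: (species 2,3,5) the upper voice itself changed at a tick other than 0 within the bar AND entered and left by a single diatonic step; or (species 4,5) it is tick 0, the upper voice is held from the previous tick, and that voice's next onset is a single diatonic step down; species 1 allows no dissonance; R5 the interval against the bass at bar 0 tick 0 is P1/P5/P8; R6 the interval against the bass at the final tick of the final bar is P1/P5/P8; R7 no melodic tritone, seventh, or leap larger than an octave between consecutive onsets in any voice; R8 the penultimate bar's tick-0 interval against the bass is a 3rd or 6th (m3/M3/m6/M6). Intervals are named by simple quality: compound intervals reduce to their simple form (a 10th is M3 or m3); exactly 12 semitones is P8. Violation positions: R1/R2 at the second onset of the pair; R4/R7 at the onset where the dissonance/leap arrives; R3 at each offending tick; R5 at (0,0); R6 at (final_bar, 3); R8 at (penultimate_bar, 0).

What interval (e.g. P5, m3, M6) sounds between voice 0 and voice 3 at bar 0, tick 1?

m3

voice 0=E3 voice 3=G4 -> m3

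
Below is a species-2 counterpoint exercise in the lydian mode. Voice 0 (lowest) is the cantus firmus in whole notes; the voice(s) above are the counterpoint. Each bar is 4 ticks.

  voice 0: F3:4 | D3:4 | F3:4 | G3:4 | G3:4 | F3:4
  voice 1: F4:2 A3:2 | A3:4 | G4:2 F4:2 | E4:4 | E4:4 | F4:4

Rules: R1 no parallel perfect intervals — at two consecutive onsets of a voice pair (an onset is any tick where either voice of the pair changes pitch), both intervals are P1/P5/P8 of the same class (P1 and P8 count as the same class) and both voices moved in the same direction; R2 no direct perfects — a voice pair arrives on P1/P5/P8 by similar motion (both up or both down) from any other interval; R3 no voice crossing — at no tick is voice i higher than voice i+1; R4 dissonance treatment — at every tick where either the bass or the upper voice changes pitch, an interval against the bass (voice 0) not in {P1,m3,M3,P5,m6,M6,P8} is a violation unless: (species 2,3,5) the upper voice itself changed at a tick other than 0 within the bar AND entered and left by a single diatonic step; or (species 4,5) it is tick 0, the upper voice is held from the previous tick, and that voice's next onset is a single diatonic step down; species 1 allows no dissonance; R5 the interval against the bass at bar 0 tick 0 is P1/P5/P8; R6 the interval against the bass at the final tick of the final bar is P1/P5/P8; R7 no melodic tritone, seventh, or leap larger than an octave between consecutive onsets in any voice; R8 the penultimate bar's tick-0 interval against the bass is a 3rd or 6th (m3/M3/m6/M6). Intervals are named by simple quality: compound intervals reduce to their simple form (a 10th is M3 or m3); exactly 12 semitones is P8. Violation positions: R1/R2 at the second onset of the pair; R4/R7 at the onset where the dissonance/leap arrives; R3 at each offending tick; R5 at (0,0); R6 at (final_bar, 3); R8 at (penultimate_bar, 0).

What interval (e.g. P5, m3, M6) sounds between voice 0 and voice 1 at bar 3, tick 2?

voice 0=G3 voice 1=E4 -> M6

M6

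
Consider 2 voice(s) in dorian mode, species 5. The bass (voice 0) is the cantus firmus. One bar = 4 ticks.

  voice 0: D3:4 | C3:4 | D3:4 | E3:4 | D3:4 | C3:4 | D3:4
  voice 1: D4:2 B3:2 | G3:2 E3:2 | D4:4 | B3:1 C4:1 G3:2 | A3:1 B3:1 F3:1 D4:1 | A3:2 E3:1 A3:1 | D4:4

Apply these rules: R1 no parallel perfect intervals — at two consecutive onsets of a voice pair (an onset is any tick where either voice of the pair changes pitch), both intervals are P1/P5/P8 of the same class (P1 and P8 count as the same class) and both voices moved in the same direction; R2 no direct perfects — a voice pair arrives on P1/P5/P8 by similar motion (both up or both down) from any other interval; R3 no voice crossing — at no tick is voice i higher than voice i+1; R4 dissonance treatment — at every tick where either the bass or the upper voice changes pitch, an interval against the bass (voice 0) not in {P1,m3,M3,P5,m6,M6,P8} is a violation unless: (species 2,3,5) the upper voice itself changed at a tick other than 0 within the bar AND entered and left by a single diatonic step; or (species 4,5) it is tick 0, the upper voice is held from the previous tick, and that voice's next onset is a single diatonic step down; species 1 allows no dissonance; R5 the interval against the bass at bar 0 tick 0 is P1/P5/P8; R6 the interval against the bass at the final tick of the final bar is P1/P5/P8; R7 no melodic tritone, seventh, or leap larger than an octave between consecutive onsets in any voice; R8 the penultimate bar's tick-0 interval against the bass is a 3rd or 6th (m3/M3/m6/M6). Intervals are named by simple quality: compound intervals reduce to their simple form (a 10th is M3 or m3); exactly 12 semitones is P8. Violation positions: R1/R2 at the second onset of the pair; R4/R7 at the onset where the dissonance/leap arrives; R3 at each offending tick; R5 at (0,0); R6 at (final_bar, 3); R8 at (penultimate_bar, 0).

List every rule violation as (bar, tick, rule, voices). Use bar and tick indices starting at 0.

(1, 0, R2, (0, 1))
(2, 0, R2, (0, 1))
(2, 0, R7, (1,))
(4, 2, R7, (1,))
(6, 0, R2, (0, 1))

bar 0: v0=D3 v1=D4 downbeat P8
bar 1: v0=C3 v1=G3 downbeat P5
bar 2: v0=D3 v1=D4 downbeat P8
bar 3: v0=E3 v1=B3 downbeat P5
bar 4: v0=D3 v1=A3 downbeat P5
bar 5: v0=C3 v1=A3 downbeat M6
bar 6: v0=D3 v1=D4 downbeat P8
  -> R2 @ bar 1 tick 0 v(0, 1): D3/B3 M6 -> C3/G3 P5 similar
  -> R2 @ bar 2 tick 0 v(0, 1): C3/E3 M3 -> D3/D4 P8 similar
  -> R7 @ bar 2 tick 0 v(1,): E3->D4 leap 10st
  -> R7 @ bar 4 tick 2 v(1,): B3->F3 leap 6st
  -> R2 @ bar 6 tick 0 v(0, 1): C3/A3 M6 -> D3/D4 P8 similar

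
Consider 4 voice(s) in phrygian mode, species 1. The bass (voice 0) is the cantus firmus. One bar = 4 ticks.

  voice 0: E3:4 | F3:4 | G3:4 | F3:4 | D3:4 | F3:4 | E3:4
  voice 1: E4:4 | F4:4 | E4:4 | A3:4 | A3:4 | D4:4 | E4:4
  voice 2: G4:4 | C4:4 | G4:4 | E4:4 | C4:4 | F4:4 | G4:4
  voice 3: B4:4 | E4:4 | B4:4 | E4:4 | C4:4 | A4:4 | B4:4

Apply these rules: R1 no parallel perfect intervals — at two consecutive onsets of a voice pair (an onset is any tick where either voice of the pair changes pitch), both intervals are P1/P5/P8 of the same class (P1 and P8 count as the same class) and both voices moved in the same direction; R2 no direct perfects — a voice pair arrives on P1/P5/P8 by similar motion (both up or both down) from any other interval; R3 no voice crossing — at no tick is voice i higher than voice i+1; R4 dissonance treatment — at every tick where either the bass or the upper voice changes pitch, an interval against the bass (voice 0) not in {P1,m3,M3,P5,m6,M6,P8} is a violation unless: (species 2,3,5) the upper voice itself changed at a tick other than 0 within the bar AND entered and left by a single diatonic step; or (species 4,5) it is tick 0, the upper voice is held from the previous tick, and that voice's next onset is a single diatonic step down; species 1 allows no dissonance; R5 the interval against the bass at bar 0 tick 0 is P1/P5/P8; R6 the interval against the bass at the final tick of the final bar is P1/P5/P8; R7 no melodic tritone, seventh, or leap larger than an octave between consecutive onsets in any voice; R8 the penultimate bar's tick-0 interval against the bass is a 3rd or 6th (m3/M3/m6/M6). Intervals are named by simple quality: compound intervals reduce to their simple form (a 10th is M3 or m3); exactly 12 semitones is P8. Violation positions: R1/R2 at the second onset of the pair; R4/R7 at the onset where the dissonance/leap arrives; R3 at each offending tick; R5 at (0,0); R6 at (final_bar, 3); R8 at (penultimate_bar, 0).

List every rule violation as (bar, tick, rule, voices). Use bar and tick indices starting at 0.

(0, 0, R5, (0, 2))
(1, 0, R1, (0, 1))
(1, 0, R3, (1, 2))
(1, 0, R4, (0, 3))
(1, 1, R3, (1, 2))
(1, 2, R3, (1, 2))
(1, 3, R3, (1, 2))
(2, 0, R2, (0, 2))
(3, 0, R1, (1, 3))
(3, 0, R2, (1, 2))
(3, 0, R2, (2, 3))
(3, 0, R4, (0, 2))
(3, 0, R4, (0, 3))
(4, 0, R1, (2, 3))
(4, 0, R4, (0, 2))
(4, 0, R4, (0, 3))
(5, 0, R2, (0, 2))
(5, 0, R2, (1, 3))
(5, 0, R8, (0, 2))
(6, 0, R1, (1, 3))
(6, 3, R6, (0, 2))

bar 0: v0=E3 v1=E4 v2=G4 v3=B4 downbeat P5
bar 1: v0=F3 v1=F4 v2=C4 v3=E4 downbeat M7
bar 2: v0=G3 v1=E4 v2=G4 v3=B4 downbeat M3
bar 3: v0=F3 v1=A3 v2=E4 v3=E4 downbeat M7
bar 4: v0=D3 v1=A3 v2=C4 v3=C4 downbeat m7
bar 5: v0=F3 v1=D4 v2=F4 v3=A4 downbeat M3
bar 6: v0=E3 v1=E4 v2=G4 v3=B4 downbeat P5
  -> R5 @ bar 0 tick 0 v(0, 2): opens on m3
  -> R1 @ bar 1 tick 0 v(0, 1): E3/E4 P8 -> F3/F4 P8 similar
  -> R3 @ bar 1 tick 0 v(1, 2): F4 above C4
  -> R4 @ bar 1 tick 0 v(0, 3): F3/E4 M7 untreated
  -> R3 @ bar 1 tick 1 v(1, 2): F4 above C4
  -> R3 @ bar 1 tick 2 v(1, 2): F4 above C4
  -> R3 @ bar 1 tick 3 v(1, 2): F4 above C4
  -> R2 @ bar 2 tick 0 v(0, 2): F3/C4 P5 -> G3/G4 P8 similar
  -> R1 @ bar 3 tick 0 v(1, 3): E4/B4 P5 -> A3/E4 P5 similar
  -> R2 @ bar 3 tick 0 v(1, 2): E4/G4 m3 -> A3/E4 P5 similar
  -> R2 @ bar 3 tick 0 v(2, 3): G4/B4 M3 -> E4/E4 P1 similar
  -> R4 @ bar 3 tick 0 v(0, 2): F3/E4 M7 untreated
  -> R4 @ bar 3 tick 0 v(0, 3): F3/E4 M7 untreated
  -> R1 @ bar 4 tick 0 v(2, 3): E4/E4 P1 -> C4/C4 P1 similar
  -> R4 @ bar 4 tick 0 v(0, 2): D3/C4 m7 untreated
  -> R4 @ bar 4 tick 0 v(0, 3): D3/C4 m7 untreated
  -> R2 @ bar 5 tick 0 v(0, 2): D3/C4 m7 -> F3/F4 P8 similar
  -> R2 @ bar 5 tick 0 v(1, 3): A3/C4 m3 -> D4/A4 P5 similar
  -> R8 @ bar 5 tick 0 v(0, 2): penult P8 not 3rd/6th
  -> R1 @ bar 6 tick 0 v(1, 3): D4/A4 P5 -> E4/B4 P5 similar
  -> R6 @ bar 6 tick 3 v(0, 2): closes on m3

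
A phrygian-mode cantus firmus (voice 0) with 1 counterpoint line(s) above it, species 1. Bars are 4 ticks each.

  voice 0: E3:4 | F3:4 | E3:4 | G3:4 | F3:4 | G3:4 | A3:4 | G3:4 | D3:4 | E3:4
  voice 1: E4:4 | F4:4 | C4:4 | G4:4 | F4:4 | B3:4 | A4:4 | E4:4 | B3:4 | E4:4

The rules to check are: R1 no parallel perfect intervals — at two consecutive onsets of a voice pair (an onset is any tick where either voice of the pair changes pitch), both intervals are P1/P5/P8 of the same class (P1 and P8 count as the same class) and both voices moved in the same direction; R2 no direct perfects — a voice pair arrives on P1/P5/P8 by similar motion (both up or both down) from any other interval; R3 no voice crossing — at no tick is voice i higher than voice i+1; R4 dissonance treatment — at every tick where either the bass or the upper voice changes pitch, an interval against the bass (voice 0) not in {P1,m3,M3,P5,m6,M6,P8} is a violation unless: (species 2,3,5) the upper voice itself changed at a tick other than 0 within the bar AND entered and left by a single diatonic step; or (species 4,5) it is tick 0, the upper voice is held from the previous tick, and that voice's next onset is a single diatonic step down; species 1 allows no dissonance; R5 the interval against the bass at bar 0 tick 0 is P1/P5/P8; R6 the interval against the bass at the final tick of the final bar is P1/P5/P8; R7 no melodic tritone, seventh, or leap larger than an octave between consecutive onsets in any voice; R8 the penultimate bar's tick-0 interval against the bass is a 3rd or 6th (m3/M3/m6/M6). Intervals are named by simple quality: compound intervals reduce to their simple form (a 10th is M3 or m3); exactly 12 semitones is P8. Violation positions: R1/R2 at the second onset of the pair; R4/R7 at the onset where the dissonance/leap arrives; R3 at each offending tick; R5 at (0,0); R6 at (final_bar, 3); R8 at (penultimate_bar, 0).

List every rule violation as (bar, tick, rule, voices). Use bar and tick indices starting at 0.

bar 0: v0=E3 v1=E4 downbeat P8
bar 1: v0=F3 v1=F4 downbeat P8
bar 2: v0=E3 v1=C4 downbeat m6
bar 3: v0=G3 v1=G4 downbeat P8
bar 4: v0=F3 v1=F4 downbeat P8
bar 5: v0=G3 v1=B3 downbeat M3
bar 6: v0=A3 v1=A4 downbeat P8
bar 7: v0=G3 v1=E4 downbeat M6
bar 8: v0=D3 v1=B3 downbeat M6
bar 9: v0=E3 v1=E4 downbeat P8
  -> R1 @ bar 1 tick 0 v(0, 1): E3/E4 P8 -> F3/F4 P8 similar
  -> R2 @ bar 3 tick 0 v(0, 1): E3/C4 m6 -> G3/G4 P8 similar
  -> R1 @ bar 4 tick 0 v(0, 1): G3/G4 P8 -> F3/F4 P8 similar
  -> R7 @ bar 5 tick 0 v(1,): F4->B3 leap 6st
  -> R2 @ bar 6 tick 0 v(0, 1): G3/B3 M3 -> A3/A4 P8 similar
  -> R7 @ bar 6 tick 0 v(1,): B3->A4 leap 10st
  -> R2 @ bar 9 tick 0 v(0, 1): D3/B3 M6 -> E3/E4 P8 similar

(1, 0, R1, (0, 1))
(3, 0, R2, (0, 1))
(4, 0, R1, (0, 1))
(5, 0, R7, (1,))
(6, 0, R2, (0, 1))
(6, 0, R7, (1,))
(9, 0, R2, (0, 1))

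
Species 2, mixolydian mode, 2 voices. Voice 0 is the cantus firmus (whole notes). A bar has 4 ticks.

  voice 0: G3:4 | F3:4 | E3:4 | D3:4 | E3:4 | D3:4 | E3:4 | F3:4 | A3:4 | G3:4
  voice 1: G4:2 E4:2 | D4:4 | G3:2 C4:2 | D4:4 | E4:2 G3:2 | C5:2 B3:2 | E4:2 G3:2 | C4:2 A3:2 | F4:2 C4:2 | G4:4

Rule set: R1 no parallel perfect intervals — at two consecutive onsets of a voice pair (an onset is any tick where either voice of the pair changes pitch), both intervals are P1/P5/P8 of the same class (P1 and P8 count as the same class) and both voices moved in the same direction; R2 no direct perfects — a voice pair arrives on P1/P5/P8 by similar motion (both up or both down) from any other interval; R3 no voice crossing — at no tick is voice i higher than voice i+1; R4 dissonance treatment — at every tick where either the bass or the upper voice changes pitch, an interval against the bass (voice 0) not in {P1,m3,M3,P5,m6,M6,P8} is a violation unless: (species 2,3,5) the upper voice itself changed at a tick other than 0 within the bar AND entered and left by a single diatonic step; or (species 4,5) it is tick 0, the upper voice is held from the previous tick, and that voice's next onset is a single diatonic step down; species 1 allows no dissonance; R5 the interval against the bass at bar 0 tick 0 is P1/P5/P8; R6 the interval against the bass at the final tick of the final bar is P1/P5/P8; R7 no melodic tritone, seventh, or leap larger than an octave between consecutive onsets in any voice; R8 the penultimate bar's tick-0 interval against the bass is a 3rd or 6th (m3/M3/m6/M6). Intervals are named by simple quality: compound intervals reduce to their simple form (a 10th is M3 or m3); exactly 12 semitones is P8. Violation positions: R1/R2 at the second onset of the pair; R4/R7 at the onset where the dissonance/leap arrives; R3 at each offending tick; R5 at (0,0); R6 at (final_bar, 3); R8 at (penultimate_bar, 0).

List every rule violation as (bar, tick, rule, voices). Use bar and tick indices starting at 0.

(4, 0, R1, (0, 1))
(5, 0, R4, (0, 1))
(5, 0, R7, (1,))
(5, 2, R7, (1,))
(6, 0, R2, (0, 1))
(7, 0, R2, (0, 1))

bar 0: v0=G3 v1=G4 downbeat P8
bar 1: v0=F3 v1=D4 downbeat M6
bar 2: v0=E3 v1=G3 downbeat m3
bar 3: v0=D3 v1=D4 downbeat P8
bar 4: v0=E3 v1=E4 downbeat P8
bar 5: v0=D3 v1=C5 downbeat m7
bar 6: v0=E3 v1=E4 downbeat P8
bar 7: v0=F3 v1=C4 downbeat P5
bar 8: v0=A3 v1=F4 downbeat m6
bar 9: v0=G3 v1=G4 downbeat P8
  -> R1 @ bar 4 tick 0 v(0, 1): D3/D4 P8 -> E3/E4 P8 similar
  -> R4 @ bar 5 tick 0 v(0, 1): D3/C5 m7 untreated
  -> R7 @ bar 5 tick 0 v(1,): G3->C5 leap 17st
  -> R7 @ bar 5 tick 2 v(1,): C5->B3 leap 13st
  -> R2 @ bar 6 tick 0 v(0, 1): D3/B3 M6 -> E3/E4 P8 similar
  -> R2 @ bar 7 tick 0 v(0, 1): E3/G3 m3 -> F3/C4 P5 similar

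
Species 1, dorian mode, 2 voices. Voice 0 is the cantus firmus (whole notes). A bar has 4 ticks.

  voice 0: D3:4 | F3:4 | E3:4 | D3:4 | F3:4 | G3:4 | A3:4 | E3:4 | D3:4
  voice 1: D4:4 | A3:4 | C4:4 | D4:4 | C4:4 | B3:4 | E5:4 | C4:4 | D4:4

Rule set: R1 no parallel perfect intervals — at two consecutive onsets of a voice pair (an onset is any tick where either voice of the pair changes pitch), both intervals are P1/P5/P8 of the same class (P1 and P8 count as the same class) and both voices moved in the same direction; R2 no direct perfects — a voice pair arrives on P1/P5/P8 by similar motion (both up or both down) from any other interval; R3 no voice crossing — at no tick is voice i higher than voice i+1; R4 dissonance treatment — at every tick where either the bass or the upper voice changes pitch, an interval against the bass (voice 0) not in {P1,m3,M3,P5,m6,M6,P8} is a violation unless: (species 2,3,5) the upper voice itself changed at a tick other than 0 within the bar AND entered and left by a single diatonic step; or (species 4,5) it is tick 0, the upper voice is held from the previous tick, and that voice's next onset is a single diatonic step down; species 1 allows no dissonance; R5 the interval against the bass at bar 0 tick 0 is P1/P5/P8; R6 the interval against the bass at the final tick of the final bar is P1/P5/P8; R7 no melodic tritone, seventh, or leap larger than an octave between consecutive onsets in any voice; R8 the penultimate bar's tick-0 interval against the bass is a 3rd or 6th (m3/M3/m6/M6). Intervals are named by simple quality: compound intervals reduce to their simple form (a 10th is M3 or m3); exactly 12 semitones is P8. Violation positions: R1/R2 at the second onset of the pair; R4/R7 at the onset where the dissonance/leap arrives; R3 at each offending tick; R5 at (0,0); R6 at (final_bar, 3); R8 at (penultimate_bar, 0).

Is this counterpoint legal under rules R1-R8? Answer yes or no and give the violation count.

No (3 violations)

bar 0: v0=D3 v1=D4 (P8)
bar 1: v0=F3 v1=A3 (M3)
bar 2: v0=E3 v1=C4 (m6)
bar 3: v0=D3 v1=D4 (P8)
bar 4: v0=F3 v1=C4 (P5)
bar 5: v0=G3 v1=B3 (M3)
bar 6: v0=A3 v1=E5 (P5)
bar 7: v0=E3 v1=C4 (m6)
bar 8: v0=D3 v1=D4 (P8)
  R2 @ bar6.0: G3/B3 M3 -> A3/E5 P5 similar
  R7 @ bar6.0: B3->E5 leap 17st
  R7 @ bar7.0: E5->C4 leap 16st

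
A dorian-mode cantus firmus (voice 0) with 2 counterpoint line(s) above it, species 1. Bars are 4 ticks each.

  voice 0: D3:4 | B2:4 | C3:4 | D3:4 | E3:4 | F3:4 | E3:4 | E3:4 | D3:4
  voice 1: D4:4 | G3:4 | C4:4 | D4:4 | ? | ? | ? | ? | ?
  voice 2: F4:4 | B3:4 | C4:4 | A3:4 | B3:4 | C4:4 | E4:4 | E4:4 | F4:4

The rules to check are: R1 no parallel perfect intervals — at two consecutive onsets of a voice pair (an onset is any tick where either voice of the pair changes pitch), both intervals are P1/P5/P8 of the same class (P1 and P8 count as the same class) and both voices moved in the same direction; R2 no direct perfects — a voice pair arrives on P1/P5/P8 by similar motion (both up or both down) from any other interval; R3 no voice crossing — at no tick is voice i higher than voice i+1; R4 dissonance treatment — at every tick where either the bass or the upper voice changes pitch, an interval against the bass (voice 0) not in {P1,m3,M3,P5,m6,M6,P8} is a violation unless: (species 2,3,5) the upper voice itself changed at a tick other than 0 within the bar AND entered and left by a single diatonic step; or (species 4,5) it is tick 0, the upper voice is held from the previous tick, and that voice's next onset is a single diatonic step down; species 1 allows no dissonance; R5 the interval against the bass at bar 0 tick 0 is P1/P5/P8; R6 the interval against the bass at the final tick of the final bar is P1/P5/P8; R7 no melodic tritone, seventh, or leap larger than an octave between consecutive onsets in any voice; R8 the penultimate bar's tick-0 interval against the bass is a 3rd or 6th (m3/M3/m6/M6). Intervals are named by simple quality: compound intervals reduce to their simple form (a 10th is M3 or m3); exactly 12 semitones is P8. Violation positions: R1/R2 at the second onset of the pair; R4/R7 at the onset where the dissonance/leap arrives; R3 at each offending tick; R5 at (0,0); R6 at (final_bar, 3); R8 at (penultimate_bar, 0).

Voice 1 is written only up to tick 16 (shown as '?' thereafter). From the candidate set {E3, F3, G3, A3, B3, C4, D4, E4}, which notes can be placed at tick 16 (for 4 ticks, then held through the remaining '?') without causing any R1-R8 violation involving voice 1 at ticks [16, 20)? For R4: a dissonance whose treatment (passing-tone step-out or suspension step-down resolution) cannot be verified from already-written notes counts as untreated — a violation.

E3: violates R7
F3: violates R4
G3: legal
A3: violates R4
B3: legal
C4: violates R3
D4: violates R3,R4
E4: violates R1,R3

{B3, G3}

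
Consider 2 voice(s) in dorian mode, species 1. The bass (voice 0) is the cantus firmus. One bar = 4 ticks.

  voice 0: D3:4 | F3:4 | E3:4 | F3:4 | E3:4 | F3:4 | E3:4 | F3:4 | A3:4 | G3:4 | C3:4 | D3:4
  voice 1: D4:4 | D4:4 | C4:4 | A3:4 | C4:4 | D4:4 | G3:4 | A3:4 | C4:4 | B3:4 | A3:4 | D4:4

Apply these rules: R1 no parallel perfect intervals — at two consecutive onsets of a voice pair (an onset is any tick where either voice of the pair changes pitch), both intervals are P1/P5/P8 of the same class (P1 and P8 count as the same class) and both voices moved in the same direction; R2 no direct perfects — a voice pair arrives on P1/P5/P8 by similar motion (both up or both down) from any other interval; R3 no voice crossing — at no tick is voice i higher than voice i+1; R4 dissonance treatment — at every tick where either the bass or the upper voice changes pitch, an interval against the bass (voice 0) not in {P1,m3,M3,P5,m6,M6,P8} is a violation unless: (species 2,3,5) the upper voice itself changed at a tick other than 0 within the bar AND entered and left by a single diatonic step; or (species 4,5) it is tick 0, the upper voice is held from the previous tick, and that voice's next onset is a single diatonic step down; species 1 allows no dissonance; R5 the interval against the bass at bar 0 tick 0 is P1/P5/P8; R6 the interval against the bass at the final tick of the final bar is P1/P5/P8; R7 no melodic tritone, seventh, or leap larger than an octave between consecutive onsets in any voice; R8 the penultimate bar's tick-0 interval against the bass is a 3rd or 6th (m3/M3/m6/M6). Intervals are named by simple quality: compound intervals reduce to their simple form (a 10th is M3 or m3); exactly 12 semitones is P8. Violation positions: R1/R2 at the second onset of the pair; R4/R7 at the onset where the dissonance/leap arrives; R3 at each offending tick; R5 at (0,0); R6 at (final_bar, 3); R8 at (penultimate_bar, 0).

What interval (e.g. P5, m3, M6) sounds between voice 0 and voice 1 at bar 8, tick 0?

m3

voice 0=A3 voice 1=C4 -> m3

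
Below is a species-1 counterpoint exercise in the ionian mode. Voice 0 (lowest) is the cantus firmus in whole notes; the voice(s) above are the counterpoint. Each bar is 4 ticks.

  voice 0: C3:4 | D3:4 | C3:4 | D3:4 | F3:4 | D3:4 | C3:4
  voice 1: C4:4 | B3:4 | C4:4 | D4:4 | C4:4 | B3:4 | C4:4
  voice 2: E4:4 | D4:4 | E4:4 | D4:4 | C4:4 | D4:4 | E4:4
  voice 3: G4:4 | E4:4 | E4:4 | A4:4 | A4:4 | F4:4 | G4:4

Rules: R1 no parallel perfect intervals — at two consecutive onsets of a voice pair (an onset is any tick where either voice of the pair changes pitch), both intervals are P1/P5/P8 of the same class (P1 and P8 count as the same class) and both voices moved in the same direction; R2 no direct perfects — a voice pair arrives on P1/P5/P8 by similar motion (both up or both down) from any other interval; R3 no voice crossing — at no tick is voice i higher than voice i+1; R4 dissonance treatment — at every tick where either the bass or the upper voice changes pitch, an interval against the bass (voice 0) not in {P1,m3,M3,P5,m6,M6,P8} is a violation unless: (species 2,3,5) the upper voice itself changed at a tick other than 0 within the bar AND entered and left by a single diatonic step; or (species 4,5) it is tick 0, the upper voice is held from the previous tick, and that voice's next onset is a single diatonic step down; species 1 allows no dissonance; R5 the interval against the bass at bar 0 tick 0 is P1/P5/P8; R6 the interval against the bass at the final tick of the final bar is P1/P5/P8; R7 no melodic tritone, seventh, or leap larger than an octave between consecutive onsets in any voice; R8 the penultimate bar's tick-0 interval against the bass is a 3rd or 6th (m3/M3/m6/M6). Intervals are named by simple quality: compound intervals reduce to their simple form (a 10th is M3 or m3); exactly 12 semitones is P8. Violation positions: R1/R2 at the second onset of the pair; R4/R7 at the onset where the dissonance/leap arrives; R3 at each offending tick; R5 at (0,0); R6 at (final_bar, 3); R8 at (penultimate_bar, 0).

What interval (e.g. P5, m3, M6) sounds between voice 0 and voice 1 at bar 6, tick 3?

P8

voice 0=C3 voice 1=C4 -> P8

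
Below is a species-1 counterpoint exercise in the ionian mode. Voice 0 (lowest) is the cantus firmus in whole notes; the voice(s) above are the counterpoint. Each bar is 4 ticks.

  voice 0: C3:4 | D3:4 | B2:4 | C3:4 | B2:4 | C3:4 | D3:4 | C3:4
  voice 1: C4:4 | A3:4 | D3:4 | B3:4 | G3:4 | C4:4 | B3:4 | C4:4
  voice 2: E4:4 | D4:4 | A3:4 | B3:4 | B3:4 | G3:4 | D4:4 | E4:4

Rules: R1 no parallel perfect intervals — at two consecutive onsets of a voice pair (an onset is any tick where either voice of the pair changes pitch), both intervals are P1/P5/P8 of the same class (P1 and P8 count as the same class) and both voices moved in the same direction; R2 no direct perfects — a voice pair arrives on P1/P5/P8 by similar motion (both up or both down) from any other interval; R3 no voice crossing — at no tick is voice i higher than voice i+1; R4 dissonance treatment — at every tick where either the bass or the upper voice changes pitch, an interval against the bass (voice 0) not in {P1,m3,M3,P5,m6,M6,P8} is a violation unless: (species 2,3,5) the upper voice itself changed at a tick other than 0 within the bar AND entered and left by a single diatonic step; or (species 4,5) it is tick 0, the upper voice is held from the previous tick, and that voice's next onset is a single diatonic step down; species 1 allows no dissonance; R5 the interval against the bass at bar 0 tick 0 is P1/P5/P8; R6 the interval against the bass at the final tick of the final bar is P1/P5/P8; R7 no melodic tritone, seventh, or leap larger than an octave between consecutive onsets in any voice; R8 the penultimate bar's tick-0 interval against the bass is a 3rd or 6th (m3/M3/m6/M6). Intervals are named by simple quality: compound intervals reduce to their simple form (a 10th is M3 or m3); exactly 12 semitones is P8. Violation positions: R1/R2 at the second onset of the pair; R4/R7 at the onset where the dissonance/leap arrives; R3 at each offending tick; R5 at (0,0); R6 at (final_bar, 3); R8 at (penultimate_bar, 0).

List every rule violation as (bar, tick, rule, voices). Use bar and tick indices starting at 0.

bar 0: v0=C3 v1=C4 v2=E4 downbeat M3
bar 1: v0=D3 v1=A3 v2=D4 downbeat P8
bar 2: v0=B2 v1=D3 v2=A3 downbeat m7
bar 3: v0=C3 v1=B3 v2=B3 downbeat M7
bar 4: v0=B2 v1=G3 v2=B3 downbeat P8
bar 5: v0=C3 v1=C4 v2=G3 downbeat P5
bar 6: v0=D3 v1=B3 v2=D4 downbeat P8
bar 7: v0=C3 v1=C4 v2=E4 downbeat M3
  -> R5 @ bar 0 tick 0 v(0, 2): opens on M3
  -> R2 @ bar 2 tick 0 v(1, 2): A3/D4 P4 -> D3/A3 P5 similar
  -> R4 @ bar 2 tick 0 v(0, 2): B2/A3 m7 untreated
  -> R2 @ bar 3 tick 0 v(1, 2): D3/A3 P5 -> B3/B3 P1 similar
  -> R4 @ bar 3 tick 0 v(0, 1): C3/B3 M7 untreated
  -> R4 @ bar 3 tick 0 v(0, 2): C3/B3 M7 untreated
  -> R2 @ bar 5 tick 0 v(0, 1): B2/G3 m6 -> C3/C4 P8 similar
  -> R3 @ bar 5 tick 0 v(1, 2): C4 above G3
  -> R3 @ bar 5 tick 1 v(1, 2): C4 above G3
  -> R3 @ bar 5 tick 2 v(1, 2): C4 above G3
  -> R3 @ bar 5 tick 3 v(1, 2): C4 above G3
  -> R2 @ bar 6 tick 0 v(0, 2): C3/G3 P5 -> D3/D4 P8 similar
  -> R8 @ bar 6 tick 0 v(0, 2): penult P8 not 3rd/6th
  -> R6 @ bar 7 tick 3 v(0, 2): closes on M3

(0, 0, R5, (0, 2))
(2, 0, R2, (1, 2))
(2, 0, R4, (0, 2))
(3, 0, R2, (1, 2))
(3, 0, R4, (0, 1))
(3, 0, R4, (0, 2))
(5, 0, R2, (0, 1))
(5, 0, R3, (1, 2))
(5, 1, R3, (1, 2))
(5, 2, R3, (1, 2))
(5, 3, R3, (1, 2))
(6, 0, R2, (0, 2))
(6, 0, R8, (0, 2))
(7, 3, R6, (0, 2))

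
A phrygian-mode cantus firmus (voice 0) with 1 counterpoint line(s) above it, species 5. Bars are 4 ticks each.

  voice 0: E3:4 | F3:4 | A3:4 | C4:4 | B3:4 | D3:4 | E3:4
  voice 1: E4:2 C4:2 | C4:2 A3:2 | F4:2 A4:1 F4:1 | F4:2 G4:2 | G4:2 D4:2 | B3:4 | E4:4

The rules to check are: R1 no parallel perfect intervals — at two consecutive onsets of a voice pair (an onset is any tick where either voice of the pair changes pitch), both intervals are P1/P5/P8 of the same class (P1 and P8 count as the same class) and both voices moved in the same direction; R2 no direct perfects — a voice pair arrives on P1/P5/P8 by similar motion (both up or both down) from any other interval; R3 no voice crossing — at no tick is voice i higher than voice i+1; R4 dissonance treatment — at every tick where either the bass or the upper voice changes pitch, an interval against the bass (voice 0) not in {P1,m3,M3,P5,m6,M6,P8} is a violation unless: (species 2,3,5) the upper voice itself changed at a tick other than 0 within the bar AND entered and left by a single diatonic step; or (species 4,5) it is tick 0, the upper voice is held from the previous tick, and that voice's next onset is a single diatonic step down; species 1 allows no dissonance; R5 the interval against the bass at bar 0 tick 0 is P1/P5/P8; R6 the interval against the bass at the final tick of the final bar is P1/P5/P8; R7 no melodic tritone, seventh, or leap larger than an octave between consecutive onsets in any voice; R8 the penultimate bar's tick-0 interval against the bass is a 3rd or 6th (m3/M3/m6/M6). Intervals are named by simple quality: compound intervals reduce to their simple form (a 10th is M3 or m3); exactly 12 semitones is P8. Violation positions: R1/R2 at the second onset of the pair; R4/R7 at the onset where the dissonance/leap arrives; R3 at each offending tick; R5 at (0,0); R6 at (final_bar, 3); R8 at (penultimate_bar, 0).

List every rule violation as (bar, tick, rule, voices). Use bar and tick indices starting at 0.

(3, 0, R4, (0, 1))
(6, 0, R2, (0, 1))

bar 0: v0=E3 v1=E4 downbeat P8
bar 1: v0=F3 v1=C4 downbeat P5
bar 2: v0=A3 v1=F4 downbeat m6
bar 3: v0=C4 v1=F4 downbeat P4
bar 4: v0=B3 v1=G4 downbeat m6
bar 5: v0=D3 v1=B3 downbeat M6
bar 6: v0=E3 v1=E4 downbeat P8
  -> R4 @ bar 3 tick 0 v(0, 1): C4/F4 P4 untreated
  -> R2 @ bar 6 tick 0 v(0, 1): D3/B3 M6 -> E3/E4 P8 similar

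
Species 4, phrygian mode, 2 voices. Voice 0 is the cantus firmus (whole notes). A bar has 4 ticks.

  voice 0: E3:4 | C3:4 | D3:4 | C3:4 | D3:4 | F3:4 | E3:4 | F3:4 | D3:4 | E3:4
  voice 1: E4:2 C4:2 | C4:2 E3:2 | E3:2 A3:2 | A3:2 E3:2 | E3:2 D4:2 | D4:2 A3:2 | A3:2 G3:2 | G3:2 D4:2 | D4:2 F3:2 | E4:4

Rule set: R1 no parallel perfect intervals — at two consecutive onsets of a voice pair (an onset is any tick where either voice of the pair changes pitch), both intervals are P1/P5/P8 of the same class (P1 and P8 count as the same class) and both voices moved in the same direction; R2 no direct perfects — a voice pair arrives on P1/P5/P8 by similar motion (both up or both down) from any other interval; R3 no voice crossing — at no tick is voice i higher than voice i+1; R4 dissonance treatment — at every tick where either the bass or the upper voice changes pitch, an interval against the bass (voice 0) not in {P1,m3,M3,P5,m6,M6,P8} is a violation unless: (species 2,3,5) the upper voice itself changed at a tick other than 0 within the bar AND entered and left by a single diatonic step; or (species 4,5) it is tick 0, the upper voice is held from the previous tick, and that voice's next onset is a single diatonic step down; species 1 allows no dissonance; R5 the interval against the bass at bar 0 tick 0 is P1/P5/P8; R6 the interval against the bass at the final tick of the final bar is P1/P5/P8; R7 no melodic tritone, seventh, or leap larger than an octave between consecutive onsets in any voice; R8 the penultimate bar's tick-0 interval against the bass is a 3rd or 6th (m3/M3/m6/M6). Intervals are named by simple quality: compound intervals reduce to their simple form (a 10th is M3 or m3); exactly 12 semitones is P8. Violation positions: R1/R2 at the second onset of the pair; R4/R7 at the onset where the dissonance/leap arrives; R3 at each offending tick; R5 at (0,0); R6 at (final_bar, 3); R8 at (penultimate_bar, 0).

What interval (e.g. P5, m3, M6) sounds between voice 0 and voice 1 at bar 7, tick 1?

voice 0=F3 voice 1=G3 -> M2

M2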